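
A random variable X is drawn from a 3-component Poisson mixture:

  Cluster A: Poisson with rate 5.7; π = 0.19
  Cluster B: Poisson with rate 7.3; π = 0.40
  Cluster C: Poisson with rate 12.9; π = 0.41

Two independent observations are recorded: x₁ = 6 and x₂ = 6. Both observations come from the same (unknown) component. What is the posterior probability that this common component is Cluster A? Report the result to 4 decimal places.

0.3714

By Bayes' theorem, P(k | x) = P(Z=k) f_k(x) / Σ_j P(Z=j) f_j(x).
Since both observations come from the same component, the likelihood for component k is f_k(x₁)·f_k(x₂).
  f_A = [e^(−5.7)·5.7^6/6! = 0.159382] × [0.159382] = 0.0254025
  f_B = [e^(−7.3)·7.3^6/6! = 0.141989] × [0.141989] = 0.0201609
  f_C = [e^(−12.9)·12.9^6/6! = 0.0159885] × [0.0159885] = 0.000255631
Multiply by the mixture weights:
  P(Z=A)·f_A = 0.19 × 0.0254025 = 0.00482647
  P(Z=B)·f_B = 0.40 × 0.0201609 = 0.00806436
  P(Z=C)·f_C = 0.41 × 0.000255631 = 0.000104809
Evidence: 0.00482647 + 0.00806436 + 0.000104809 = 0.0129956
Responsibility of Cluster A: 0.00482647 / 0.0129956 ≈ 0.3714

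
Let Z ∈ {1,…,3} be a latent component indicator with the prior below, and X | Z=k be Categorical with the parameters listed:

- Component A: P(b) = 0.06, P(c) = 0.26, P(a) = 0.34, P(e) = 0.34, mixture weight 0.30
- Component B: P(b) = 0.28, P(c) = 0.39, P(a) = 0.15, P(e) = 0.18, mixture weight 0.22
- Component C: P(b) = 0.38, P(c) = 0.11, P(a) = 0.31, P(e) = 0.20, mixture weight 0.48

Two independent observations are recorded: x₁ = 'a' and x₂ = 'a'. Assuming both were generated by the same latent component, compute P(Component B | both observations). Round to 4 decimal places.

P(component k | x) = π_k·f_k(x) / marginal(x), where marginal(x) = Σ_j π_j·f_j(x).
Since both observations come from the same component, the likelihood for component k is f_k(x₁)·f_k(x₂).
  p_A = [P(a | comp) = 0.34] × [0.34] = 0.1156
  p_B = [P(a | comp) = 0.15] × [0.15] = 0.0225
  p_C = [P(a | comp) = 0.31] × [0.31] = 0.0961
Multiply by the mixture weights:
  π_A·p_A = 0.30 × 0.1156 = 0.03468
  π_B·p_B = 0.22 × 0.0225 = 0.00495
  π_C·p_C = 0.48 × 0.0961 = 0.046128
Normaliser: 0.03468 + 0.00495 + 0.046128 = 0.085758
Responsibility of Component B: 0.00495 / 0.085758 ≈ 0.0577

0.0577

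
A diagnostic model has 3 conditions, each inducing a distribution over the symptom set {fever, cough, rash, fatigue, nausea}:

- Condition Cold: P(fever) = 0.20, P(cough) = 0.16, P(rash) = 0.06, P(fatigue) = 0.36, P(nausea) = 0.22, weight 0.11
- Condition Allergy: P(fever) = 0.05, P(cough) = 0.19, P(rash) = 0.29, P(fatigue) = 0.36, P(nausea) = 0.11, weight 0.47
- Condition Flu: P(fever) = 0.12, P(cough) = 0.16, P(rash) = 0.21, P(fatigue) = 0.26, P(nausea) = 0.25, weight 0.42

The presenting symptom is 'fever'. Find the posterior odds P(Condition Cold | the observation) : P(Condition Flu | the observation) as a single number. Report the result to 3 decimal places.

0.437

Only the two components matter; the odds are (π_i f_i(x)) / (π_j f_j(x)).
Categorical probabilities:
  p_Cold = P(fever | comp) = 0.20
  p_Allergy = P(fever | comp) = 0.05
  p_Flu = P(fever | comp) = 0.12
Odds = (0.11/0.42) × (0.2/0.12) = 0.261905 × 1.66667 ≈ 0.437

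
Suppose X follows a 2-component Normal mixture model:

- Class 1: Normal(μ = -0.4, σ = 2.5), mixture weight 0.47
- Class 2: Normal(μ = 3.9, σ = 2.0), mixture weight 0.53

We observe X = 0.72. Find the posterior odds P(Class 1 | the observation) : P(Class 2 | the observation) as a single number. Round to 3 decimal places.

Since P(k|x) ∝ π_k f_k(x), the posterior odds are π_i f_i(x) / (π_j f_j(x)).
Evaluate each component's likelihood at the observed value:
  L_1 = (1/(2.5·√(2π)))·exp(−(0.72−-0.4)²/(2·2.5²)) = 0.159577·exp(-0.10035) = 0.14434
  L_2 = (1/(2.0·√(2π)))·exp(−(0.72−3.9)²/(2·2.0²)) = 0.199471·exp(-1.26405) = 0.0563521
Posterior odds = (π_1·L_1) / (π_2·L_2) = (0.47·0.14434) / (0.53·0.0563521) = 0.06784 / 0.0298666 ≈ 2.271

2.271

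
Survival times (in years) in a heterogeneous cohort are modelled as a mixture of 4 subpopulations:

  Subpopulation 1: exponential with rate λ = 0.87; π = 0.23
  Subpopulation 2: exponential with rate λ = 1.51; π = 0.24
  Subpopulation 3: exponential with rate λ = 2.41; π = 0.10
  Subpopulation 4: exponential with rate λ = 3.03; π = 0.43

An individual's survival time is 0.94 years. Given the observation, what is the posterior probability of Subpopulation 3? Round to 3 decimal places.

0.090

By Bayes' theorem, P(k | x) = P(Z=k) f_k(x) / Σ_j P(Z=j) f_j(x).
Evaluate each component's likelihood at the observed value:
  p_1 = 0.87·e^(−0.87·0.94) = 0.87·e^(−0.8178) = 0.384019
  p_2 = 1.51·e^(−1.51·0.94) = 1.51·e^(−1.4194) = 0.365207
  p_3 = 2.41·e^(−2.41·0.94) = 2.41·e^(−2.2654) = 0.25013
  p_4 = 3.03·e^(−3.03·0.94) = 3.03·e^(−2.8482) = 0.175584
Unnormalised posteriors:
  P(Z=1)·p_1 = 0.23 × 0.384019 = 0.0883245
  P(Z=2)·p_2 = 0.24 × 0.365207 = 0.0876497
  P(Z=3)·p_3 = 0.10 × 0.25013 = 0.025013
  P(Z=4)·p_4 = 0.43 × 0.175584 = 0.0755011
Evidence: 0.0883245 + 0.0876497 + 0.025013 + 0.0755011 = 0.276488
Responsibility of Subpopulation 3: 0.025013 / 0.276488 ≈ 0.090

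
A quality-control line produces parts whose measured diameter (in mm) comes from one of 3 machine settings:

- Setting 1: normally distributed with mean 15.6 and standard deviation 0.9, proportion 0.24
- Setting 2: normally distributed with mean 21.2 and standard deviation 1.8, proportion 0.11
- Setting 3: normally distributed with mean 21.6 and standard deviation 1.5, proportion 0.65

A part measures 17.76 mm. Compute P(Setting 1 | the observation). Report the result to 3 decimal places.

0.364

The responsibility of component k is π_k f_k(x) divided by Σ_j π_j f_j(x).
Evaluate each component's likelihood at the observed value:
  p_1 = 0.0248828
  p_2 = 0.0356895
  p_3 = 0.0100397
Prior × likelihood for each component:
  π_1·p_1 = 0.24 × 0.0248828 = 0.00597187
  π_2·p_2 = 0.11 × 0.0356895 = 0.00392585
  π_3·p_3 = 0.65 × 0.0100397 = 0.00652583
Evidence: 0.00597187 + 0.00392585 + 0.00652583 = 0.0164236
P(Setting 1 | the observation) = 0.00597187 / 0.0164236 ≈ 0.364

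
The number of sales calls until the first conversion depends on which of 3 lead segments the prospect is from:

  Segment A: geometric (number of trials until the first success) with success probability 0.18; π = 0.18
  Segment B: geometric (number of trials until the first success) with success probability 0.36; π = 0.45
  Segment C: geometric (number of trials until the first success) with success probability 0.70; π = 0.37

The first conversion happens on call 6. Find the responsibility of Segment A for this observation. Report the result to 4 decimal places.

0.3999

By Bayes' theorem, P(k | x) = P(Z=k) f_k(x) / Σ_j P(Z=j) f_j(x).
Geometric probabilities:
  L_A = 0.18·(1−0.18)^5 = 0.18·0.37074 = 0.0667332
  L_B = 0.36·(1−0.36)^5 = 0.36·0.107374 = 0.0386547
  L_C = 0.70·(1−0.70)^5 = 0.70·0.00243 = 0.001701
Unnormalised posteriors:
  P(Z=A)·L_A = 0.18 × 0.0667332 = 0.012012
  P(Z=B)·L_B = 0.45 × 0.0386547 = 0.0173946
  P(Z=C)·L_C = 0.37 × 0.001701 = 0.00062937
Sum: 0.012012 + 0.0173946 + 0.00062937 = 0.030036
Responsibility of Segment A: 0.012012 / 0.030036 ≈ 0.3999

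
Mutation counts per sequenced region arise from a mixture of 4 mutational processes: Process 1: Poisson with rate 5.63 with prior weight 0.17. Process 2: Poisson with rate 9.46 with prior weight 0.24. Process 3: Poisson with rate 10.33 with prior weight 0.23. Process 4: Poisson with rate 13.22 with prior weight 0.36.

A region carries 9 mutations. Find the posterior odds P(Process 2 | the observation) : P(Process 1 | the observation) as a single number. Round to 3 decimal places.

3.272

Since P(k|x) ∝ P(Z=k) f_k(x), the posterior odds are P(Z=i) f_i(x) / (P(Z=j) f_j(x)).
Component likelihoods at x = 9 mutations:
  f_1 = 0.0561998
  f_2 = 0.130266
  f_3 = 0.12047
  f_4 = 0.061652
0.0312639 / 0.00955396 ≈ 3.272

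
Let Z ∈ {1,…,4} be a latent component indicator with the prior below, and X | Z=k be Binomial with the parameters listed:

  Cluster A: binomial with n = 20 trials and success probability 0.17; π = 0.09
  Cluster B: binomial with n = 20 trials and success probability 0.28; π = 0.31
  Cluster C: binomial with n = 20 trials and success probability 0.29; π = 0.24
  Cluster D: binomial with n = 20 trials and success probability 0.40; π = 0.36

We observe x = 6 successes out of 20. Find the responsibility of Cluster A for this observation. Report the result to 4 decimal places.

0.0400

Posterior ∝ prior × likelihood, so P(k | x) ∝ w_k f_k(x); normalise over all components.
Evaluate each component's likelihood at the observed value:
  p_A = 0.0688923
  p_B = 0.187926
  p_C = 0.190717
  p_D = 0.124412
Multiply by the mixture weights:
  w_A·p_A = 0.09 × 0.0688923 = 0.00620031
  w_B·p_B = 0.31 × 0.187926 = 0.0582571
  w_C·p_C = 0.24 × 0.190717 = 0.045772
  w_D·p_D = 0.36 × 0.124412 = 0.0447882
Marginal: 0.00620031 + 0.0582571 + 0.045772 + 0.0447882 = 0.155018
So the posterior for Cluster A is 0.00620031 / 0.155018 ≈ 0.0400.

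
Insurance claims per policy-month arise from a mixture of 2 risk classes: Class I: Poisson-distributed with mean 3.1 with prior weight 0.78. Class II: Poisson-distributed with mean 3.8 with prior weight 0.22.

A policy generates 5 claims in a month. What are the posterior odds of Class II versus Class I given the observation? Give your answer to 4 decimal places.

0.3876

Posterior odds = (π_i f_i(x)) / (π_j f_j(x)); the normalising sum cancels.
Component likelihoods at x = 5 claims:
  f_I = e^(−3.1)·3.1^5/5! = 0.107477
  f_II = e^(−3.8)·3.8^5/5! = 0.147713
Odds = (0.22/0.78) × (0.147713/0.107477) = 0.282051 × 1.37437 ≈ 0.3876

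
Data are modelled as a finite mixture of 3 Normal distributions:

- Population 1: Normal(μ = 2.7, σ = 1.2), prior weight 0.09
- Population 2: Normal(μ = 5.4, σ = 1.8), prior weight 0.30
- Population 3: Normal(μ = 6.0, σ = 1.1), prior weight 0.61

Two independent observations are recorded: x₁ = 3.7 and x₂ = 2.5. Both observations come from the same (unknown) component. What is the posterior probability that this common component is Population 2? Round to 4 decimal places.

0.2694

Apply Bayes' rule: the posterior for each component is proportional to its prior times its likelihood at x.
Since both observations come from the same component, the likelihood for component k is f_k(x₁)·f_k(x₂).
  p_1 = [0.234927] × [0.327866] = 0.0770245
  p_2 = [0.141889] × [0.0605331] = 0.00858896
  p_3 = [0.0407541] × [0.00229681] = 9.36046e-05
Multiply by the mixture weights:
  π_1·p_1 = 0.09 × 0.0770245 = 0.00693221
  π_2·p_2 = 0.30 × 0.00858896 = 0.00257669
  π_3·p_3 = 0.61 × 9.36046e-05 = 5.70988e-05
Sum: 0.00693221 + 0.00257669 + 5.70988e-05 = 0.00956599
P(Population 2 | x) ≈ 0.2694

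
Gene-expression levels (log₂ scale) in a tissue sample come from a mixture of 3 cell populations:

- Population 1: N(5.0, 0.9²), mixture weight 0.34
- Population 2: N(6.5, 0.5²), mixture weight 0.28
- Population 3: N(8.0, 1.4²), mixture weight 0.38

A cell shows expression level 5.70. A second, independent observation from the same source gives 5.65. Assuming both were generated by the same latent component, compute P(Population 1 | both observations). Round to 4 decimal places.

0.7360

Apply Bayes' rule: the posterior for each component is proportional to its prior times its likelihood at x.
Since both observations come from the same component, the likelihood for component k is f_k(x₁)·f_k(x₂).
  p_1 = [(1/(0.9·√(2π)))·exp(−(5.70−5.0)²/(2·0.9²)) = 0.443269·exp(-0.30247) = 0.327572] × [0.341509] = 0.111869
  p_2 = [(1/(0.5·√(2π)))·exp(−(5.70−6.5)²/(2·0.5²)) = 0.797885·exp(-1.28000) = 0.221842] × [0.188098] = 0.041728
  p_3 = [(1/(1.4·√(2π)))·exp(−(5.70−8.0)²/(2·1.4²)) = 0.284959·exp(-1.34949) = 0.0739105] × [0.0696542] = 0.00514818
Prior × likelihood for each component:
  π_1·p_1 = 0.34 × 0.111869 = 0.0380354
  π_2·p_2 = 0.28 × 0.041728 = 0.0116838
  π_3·p_3 = 0.38 × 0.00514818 = 0.00195631
Normaliser: 0.0380354 + 0.0116838 + 0.00195631 = 0.0516756
So the posterior for Population 1 is 0.0380354 / 0.0516756 ≈ 0.7360.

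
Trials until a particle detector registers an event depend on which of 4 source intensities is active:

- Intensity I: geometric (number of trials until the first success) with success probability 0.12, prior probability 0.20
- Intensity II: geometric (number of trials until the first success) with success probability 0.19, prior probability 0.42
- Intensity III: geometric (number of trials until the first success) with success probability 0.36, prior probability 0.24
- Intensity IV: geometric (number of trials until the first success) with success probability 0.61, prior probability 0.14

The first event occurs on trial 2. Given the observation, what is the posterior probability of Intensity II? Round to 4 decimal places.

By Bayes' theorem, P(k | x) = π_k f_k(x) / Σ_j π_j f_j(x).
Component likelihoods at x = 2:
  L_I = 0.1056
  L_II = 0.1539
  L_III = 0.2304
  L_IV = 0.2379
Unnormalised posteriors:
  π_I·L_I = 0.20 × 0.1056 = 0.02112
  π_II·L_II = 0.42 × 0.1539 = 0.064638
  π_III·L_III = 0.24 × 0.2304 = 0.055296
  π_IV·L_IV = 0.14 × 0.2379 = 0.033306
Evidence: 0.02112 + 0.064638 + 0.055296 + 0.033306 = 0.17436
Responsibility of Intensity II: 0.064638 / 0.17436 ≈ 0.3707

0.3707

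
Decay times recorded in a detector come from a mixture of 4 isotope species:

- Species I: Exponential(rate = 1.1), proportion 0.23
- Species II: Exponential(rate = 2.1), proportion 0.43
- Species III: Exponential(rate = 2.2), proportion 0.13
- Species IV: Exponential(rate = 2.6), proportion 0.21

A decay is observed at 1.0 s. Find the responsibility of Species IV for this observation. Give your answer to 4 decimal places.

P(component k | x) = π_k·f_k(x) / marginal(x), where marginal(x) = Σ_j π_j·f_j(x).
Exponential densities:
  p_I = 0.366158
  p_II = 0.257158
  p_III = 0.243767
  p_IV = 0.193111
Multiply by the mixture weights:
  π_I·p_I = 0.23 × 0.366158 = 0.0842164
  π_II·p_II = 0.43 × 0.257158 = 0.110578
  π_III·p_III = 0.13 × 0.243767 = 0.0316897
  π_IV·p_IV = 0.21 × 0.193111 = 0.0405534
Sum: 0.0842164 + 0.110578 + 0.0316897 + 0.0405534 = 0.267038
Responsibility of Species IV: 0.0405534 / 0.267038 ≈ 0.1519

0.1519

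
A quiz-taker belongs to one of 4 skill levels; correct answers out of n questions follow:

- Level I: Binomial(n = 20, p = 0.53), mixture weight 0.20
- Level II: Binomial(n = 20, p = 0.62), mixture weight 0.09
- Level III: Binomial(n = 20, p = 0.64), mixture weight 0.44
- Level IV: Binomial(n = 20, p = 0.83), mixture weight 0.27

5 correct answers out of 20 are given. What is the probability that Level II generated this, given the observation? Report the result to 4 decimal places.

P(component k | x) = w_k·f_k(x) / marginal(x), where marginal(x) = Σ_j w_j·f_j(x).
Evaluate each component's likelihood at the observed value:
  L_I = C(20,5)·0.53^5·0.47^15 = 15504·0.0418195·1.20633e-05 = 0.00782152
  L_II = C(20,5)·0.62^5·0.38^15 = 15504·0.0916133·4.97455e-07 = 0.000706572
  L_III = C(20,5)·0.64^5·0.36^15 = 15504·0.107374·2.21074e-07 = 0.000368028
  L_IV = C(20,5)·0.83^5·0.17^15 = 15504·0.393904·2.86242e-12 = 1.74811e-08
Prior × likelihood for each component:
  w_I·L_I = 0.20 × 0.00782152 = 0.0015643
  w_II·L_II = 0.09 × 0.000706572 = 6.35914e-05
  w_III·L_III = 0.44 × 0.000368028 = 0.000161932
  w_IV·L_IV = 0.27 × 1.74811e-08 = 4.71989e-09
Normaliser: 0.0015643 + 6.35914e-05 + 0.000161932 + 4.71989e-09 = 0.00178983
P(Level II | 5 correct answers out of 20) = 6.35914e-05 / 0.00178983 ≈ 0.0355

0.0355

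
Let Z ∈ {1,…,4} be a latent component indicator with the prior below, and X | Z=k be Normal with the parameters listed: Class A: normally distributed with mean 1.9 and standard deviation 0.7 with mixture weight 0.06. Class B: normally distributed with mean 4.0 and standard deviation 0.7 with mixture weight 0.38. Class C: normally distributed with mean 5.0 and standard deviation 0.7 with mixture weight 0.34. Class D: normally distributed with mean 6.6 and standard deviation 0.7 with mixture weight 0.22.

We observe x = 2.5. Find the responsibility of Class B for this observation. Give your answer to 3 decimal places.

0.476

The responsibility of component k is P(Z=k) f_k(x) divided by Σ_j P(Z=j) f_j(x).
Evaluate each component's likelihood at the observed value:
  L_A = (1/(0.7·√(2π)))·exp(−(2.5−1.9)²/(2·0.7²)) = 0.569918·exp(-0.36735) = 0.394707
  L_B = (1/(0.7·√(2π)))·exp(−(2.5−4.0)²/(2·0.7²)) = 0.569918·exp(-2.29592) = 0.057373
  L_C = (1/(0.7·√(2π)))·exp(−(2.5−5.0)²/(2·0.7²)) = 0.569918·exp(-6.37755) = 0.000968449
  L_D = (1/(0.7·√(2π)))·exp(−(2.5−6.6)²/(2·0.7²)) = 0.569918·exp(-17.15306) = 2.02457e-08
Multiply by the mixture weights:
  P(Z=A)·L_A = 0.06 × 0.394707 = 0.0236824
  P(Z=B)·L_B = 0.38 × 0.057373 = 0.0218017
  P(Z=C)·L_C = 0.34 × 0.000968449 = 0.000329273
  P(Z=D)·L_D = 0.22 × 2.02457e-08 = 4.45405e-09
Evidence: 0.0236824 + 0.0218017 + 0.000329273 + 4.45405e-09 = 0.0458135
P(Class B | 2.5) = 0.0218017 / 0.0458135 ≈ 0.476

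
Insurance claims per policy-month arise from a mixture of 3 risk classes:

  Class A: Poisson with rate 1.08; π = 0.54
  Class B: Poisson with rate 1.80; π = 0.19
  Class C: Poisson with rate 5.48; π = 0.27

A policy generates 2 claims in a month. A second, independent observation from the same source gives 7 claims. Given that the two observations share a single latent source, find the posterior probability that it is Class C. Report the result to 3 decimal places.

Posterior ∝ prior × likelihood, so P(k | x) ∝ w_k f_k(x); normalise over all components.
Since both observations come from the same component, the likelihood for component k is f_k(x₁)·f_k(x₂).
  L_A = [e^(−1.08)·1.08^2/2! = 0.198052] × [0.000115478] = 2.28706e-05
  L_B = [e^(−1.80)·1.80^2/2! = 0.267784] × [0.00200792] = 0.00053769
  L_C = [e^(−5.48)·5.48^2/2! = 0.0626033] × [0.122772] = 0.00768594
Weight by the priors:
  w_A·L_A = 0.54 × 2.28706e-05 = 1.23501e-05
  w_B·L_B = 0.19 × 0.00053769 = 0.000102161
  w_C·L_C = 0.27 × 0.00768594 = 0.0020752
Marginal: 1.23501e-05 + 0.000102161 + 0.0020752 = 0.00218971
Responsibility of Class C: 0.0020752 / 0.00218971 ≈ 0.948

0.948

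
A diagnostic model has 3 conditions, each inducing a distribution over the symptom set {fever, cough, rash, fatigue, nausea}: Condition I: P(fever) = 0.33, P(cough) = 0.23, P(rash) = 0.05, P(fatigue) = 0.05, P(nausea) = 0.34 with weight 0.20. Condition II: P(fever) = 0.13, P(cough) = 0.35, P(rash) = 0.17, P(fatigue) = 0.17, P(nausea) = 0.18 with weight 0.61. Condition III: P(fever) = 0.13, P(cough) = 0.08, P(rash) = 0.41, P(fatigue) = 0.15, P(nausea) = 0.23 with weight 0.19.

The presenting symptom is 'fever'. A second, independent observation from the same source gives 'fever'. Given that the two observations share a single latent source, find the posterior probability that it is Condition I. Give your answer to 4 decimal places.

0.6170

The responsibility of component k is P(Z=k) f_k(x) divided by Σ_j P(Z=j) f_j(x).
Since both observations come from the same component, the likelihood for component k is f_k(x₁)·f_k(x₂).
  p_I = [0.33] × [0.33] = 0.1089
  p_II = [0.13] × [0.13] = 0.0169
  p_III = [0.13] × [0.13] = 0.0169
Prior × likelihood for each component:
  P(Z=I)·p_I = 0.20 × 0.1089 = 0.02178
  P(Z=II)·p_II = 0.61 × 0.0169 = 0.010309
  P(Z=III)·p_III = 0.19 × 0.0169 = 0.003211
Normaliser: 0.02178 + 0.010309 + 0.003211 = 0.0353
P(Condition I | x₁, x₂) ≈ 0.6170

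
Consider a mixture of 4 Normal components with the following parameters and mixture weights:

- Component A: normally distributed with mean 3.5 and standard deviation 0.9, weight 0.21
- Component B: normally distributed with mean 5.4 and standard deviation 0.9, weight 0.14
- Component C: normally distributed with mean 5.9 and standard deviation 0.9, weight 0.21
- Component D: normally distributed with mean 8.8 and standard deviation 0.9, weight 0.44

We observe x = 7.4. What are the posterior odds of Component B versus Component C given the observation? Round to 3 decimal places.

0.226

Only the two components matter; the odds are (w_i f_i(x)) / (w_j f_j(x)).
Evaluate each component's likelihood at the observed value:
  L_A = (1/(0.9·√(2π)))·exp(−(7.4−3.5)²/(2·0.9²)) = 0.443269·exp(-9.38889) = 3.70787e-05
  L_B = (1/(0.9·√(2π)))·exp(−(7.4−5.4)²/(2·0.9²)) = 0.443269·exp(-2.46914) = 0.0375263
  L_C = (1/(0.9·√(2π)))·exp(−(7.4−5.9)²/(2·0.9²)) = 0.443269·exp(-1.38889) = 0.11053
  L_D = (1/(0.9·√(2π)))·exp(−(7.4−8.8)²/(2·0.9²)) = 0.443269·exp(-1.20988) = 0.132198
0.00525368 / 0.0232113 ≈ 0.226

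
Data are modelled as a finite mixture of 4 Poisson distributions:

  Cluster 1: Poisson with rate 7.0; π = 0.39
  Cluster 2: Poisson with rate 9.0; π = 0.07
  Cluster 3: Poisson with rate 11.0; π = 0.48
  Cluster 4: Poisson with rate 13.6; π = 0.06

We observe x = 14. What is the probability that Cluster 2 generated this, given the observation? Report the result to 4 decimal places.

Apply Bayes' rule: the posterior for each component is proportional to its prior times its likelihood at x.
Component likelihoods at x = 14:
  p_1 = 0.00709419
  p_2 = 0.0323844
  p_3 = 0.0727528
  p_4 = 0.105374
Unnormalised posteriors:
  P(Z=1)·p_1 = 0.39 × 0.00709419 = 0.00276673
  P(Z=2)·p_2 = 0.07 × 0.0323844 = 0.00226691
  P(Z=3)·p_3 = 0.48 × 0.0727528 = 0.0349214
  P(Z=4)·p_4 = 0.06 × 0.105374 = 0.00632241
Evidence: 0.00276673 + 0.00226691 + 0.0349214 + 0.00632241 = 0.0462774
So the posterior for Cluster 2 is 0.00226691 / 0.0462774 ≈ 0.0490.

0.0490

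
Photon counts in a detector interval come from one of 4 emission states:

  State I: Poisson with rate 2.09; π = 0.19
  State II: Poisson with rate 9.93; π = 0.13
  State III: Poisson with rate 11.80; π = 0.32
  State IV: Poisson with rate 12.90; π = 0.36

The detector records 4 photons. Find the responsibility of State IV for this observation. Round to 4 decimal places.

P(component k | x) = w_k·f_k(x) / marginal(x), where marginal(x) = Σ_j w_j·f_j(x).
Poisson probabilities:
  f_I = 0.0983328
  f_II = 0.0197261
  f_III = 0.00606236
  f_IV = 0.00288236
Unnormalised posteriors:
  w_I·f_I = 0.19 × 0.0983328 = 0.0186832
  w_II·f_II = 0.13 × 0.0197261 = 0.00256439
  w_III·f_III = 0.32 × 0.00606236 = 0.00193996
  w_IV·f_IV = 0.36 × 0.00288236 = 0.00103765
Normaliser: 0.0186832 + 0.00256439 + 0.00193996 + 0.00103765 = 0.0242252
P(State IV | the observation) = 0.00103765 / 0.0242252 ≈ 0.0428

0.0428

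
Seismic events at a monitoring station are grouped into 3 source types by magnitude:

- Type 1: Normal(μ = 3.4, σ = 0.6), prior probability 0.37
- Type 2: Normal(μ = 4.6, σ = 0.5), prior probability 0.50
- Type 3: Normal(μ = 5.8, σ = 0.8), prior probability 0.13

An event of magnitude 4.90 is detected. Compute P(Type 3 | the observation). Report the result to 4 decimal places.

By Bayes' theorem, P(k | x) = P(Z=k) f_k(x) / Σ_j P(Z=j) f_j(x).
Normal densities:
  L_1 = 0.0292138
  L_2 = 0.666449
  L_3 = 0.264846
Multiply by the mixture weights:
  P(Z=1)·L_1 = 0.37 × 0.0292138 = 0.0108091
  P(Z=2)·L_2 = 0.50 × 0.666449 = 0.333225
  P(Z=3)·L_3 = 0.13 × 0.264846 = 0.03443
Evidence: 0.0108091 + 0.333225 + 0.03443 = 0.378464
P(Type 3 | data) ≈ 0.0910

0.0910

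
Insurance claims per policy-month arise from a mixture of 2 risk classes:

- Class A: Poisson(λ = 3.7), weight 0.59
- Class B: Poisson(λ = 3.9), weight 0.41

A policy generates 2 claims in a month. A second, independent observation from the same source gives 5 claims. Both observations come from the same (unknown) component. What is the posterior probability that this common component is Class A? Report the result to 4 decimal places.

P(component k | x) = P(Z=k)·f_k(x) / marginal(x), where marginal(x) = Σ_j P(Z=j)·f_j(x).
Since both observations come from the same component, the likelihood for component k is f_k(x₁)·f_k(x₂).
  L_A = [e^(−3.7)·3.7^2/2! = 0.169233] × [0.142869] = 0.0241781
  L_B = [e^(−3.9)·3.9^2/2! = 0.15394] × [0.152193] = 0.0234285
Multiply by the mixture weights:
  P(Z=A)·L_A = 0.59 × 0.0241781 = 0.0142651
  P(Z=B)·L_B = 0.41 × 0.0234285 = 0.00960568
Normaliser: 0.0142651 + 0.00960568 = 0.0238707
So the posterior for Class A is 0.0142651 / 0.0238707 ≈ 0.5976.

0.5976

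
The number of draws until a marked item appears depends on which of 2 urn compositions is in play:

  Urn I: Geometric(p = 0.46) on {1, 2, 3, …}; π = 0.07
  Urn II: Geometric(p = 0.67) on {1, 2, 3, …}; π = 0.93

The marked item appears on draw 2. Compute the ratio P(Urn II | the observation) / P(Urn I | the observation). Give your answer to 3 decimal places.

11.826

Only the two components matter; the odds are (π_i f_i(x)) / (π_j f_j(x)).
Component likelihoods at x = 2:
  p_I = 0.46·(1−0.46)^1 = 0.46·0.54 = 0.2484
  p_II = 0.67·(1−0.67)^1 = 0.67·0.33 = 0.2211
Posterior odds = (π_II·p_II) / (π_I·p_I) = (0.93·0.2211) / (0.07·0.2484) = 0.205623 / 0.017388 ≈ 11.826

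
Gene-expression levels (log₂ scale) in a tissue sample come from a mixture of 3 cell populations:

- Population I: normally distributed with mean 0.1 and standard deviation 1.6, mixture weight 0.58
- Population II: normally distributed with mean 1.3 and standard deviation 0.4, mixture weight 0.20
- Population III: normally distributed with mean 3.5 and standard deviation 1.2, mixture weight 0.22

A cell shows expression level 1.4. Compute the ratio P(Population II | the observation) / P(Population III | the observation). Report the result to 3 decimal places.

The posterior odds equal the prior odds times the likelihood ratio: (π_i/π_j)·(f_i(x)/f_j(x)).
Component likelihoods at x = 1.4:
  p_I = 0.179242
  p_II = 0.96667
  p_III = 0.0718978
Odds = (0.20/0.22) × (0.96667/0.0718978) = 0.909091 × 13.4451 ≈ 12.223

12.223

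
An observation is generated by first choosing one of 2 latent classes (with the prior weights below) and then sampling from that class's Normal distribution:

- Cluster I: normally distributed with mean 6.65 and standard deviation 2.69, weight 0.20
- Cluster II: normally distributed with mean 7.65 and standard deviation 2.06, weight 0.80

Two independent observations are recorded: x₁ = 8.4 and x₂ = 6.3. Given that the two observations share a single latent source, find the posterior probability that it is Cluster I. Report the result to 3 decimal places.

0.135

The responsibility of component k is π_k f_k(x) divided by Σ_j π_j f_j(x).
Since both observations come from the same component, the likelihood for component k is f_k(x₁)·f_k(x₂).
  L_I = [0.120021] × [0.147056] = 0.0176497
  L_II = [0.181242] × [0.156237] = 0.0283168
Prior × likelihood for each component:
  π_I·L_I = 0.20 × 0.0176497 = 0.00352994
  π_II·L_II = 0.80 × 0.0283168 = 0.0226534
Normaliser: 0.00352994 + 0.0226534 = 0.0261834
So the posterior for Cluster I is 0.00352994 / 0.0261834 ≈ 0.135.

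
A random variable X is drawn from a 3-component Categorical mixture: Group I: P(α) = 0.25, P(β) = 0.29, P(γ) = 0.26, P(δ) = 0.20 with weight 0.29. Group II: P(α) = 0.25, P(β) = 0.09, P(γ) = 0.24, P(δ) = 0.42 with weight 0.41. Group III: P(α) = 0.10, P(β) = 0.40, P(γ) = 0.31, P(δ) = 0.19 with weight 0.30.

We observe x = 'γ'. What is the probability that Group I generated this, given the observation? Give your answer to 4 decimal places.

P(component k | x) = w_k·f_k(x) / marginal(x), where marginal(x) = Σ_j w_j·f_j(x).
Evaluate each component's likelihood at the observed value:
  f_I = P(γ | comp) = 0.26
  f_II = P(γ | comp) = 0.24
  f_III = P(γ | comp) = 0.31
Prior × likelihood for each component:
  w_I·f_I = 0.29 × 0.26 = 0.0754
  w_II·f_II = 0.41 × 0.24 = 0.0984
  w_III·f_III = 0.30 × 0.31 = 0.093
Evidence: 0.0754 + 0.0984 + 0.093 = 0.2668
P(Group I | 'γ') ≈ 0.2826

0.2826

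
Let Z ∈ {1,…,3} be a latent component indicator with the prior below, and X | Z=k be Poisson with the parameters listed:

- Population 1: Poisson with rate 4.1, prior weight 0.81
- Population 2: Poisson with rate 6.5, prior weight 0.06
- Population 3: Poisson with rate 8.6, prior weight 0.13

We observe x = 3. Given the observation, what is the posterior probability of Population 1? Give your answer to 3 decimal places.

Posterior ∝ prior × likelihood, so P(k | x) ∝ w_k f_k(x); normalise over all components.
Poisson probabilities:
  f_1 = e^(−4.1)·4.1^3/3! = 0.190368
  f_2 = e^(−6.5)·6.5^3/3! = 0.0688137
  f_3 = e^(−8.6)·8.6^3/3! = 0.0195169
Unnormalised posteriors:
  w_1·f_1 = 0.81 × 0.190368 = 0.154198
  w_2·f_2 = 0.06 × 0.0688137 = 0.00412882
  w_3·f_3 = 0.13 × 0.0195169 = 0.0025372
Marginal: 0.154198 + 0.00412882 + 0.0025372 = 0.160864
Responsibility of Population 1: 0.154198 / 0.160864 ≈ 0.959

0.959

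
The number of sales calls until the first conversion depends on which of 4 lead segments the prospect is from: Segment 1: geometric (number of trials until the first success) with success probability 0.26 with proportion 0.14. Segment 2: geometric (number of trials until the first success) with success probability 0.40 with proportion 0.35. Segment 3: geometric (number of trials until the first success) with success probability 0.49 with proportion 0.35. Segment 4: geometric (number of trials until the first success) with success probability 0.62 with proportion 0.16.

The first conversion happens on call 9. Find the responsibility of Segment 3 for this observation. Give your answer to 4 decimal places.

By Bayes' theorem, P(k | x) = π_k f_k(x) / Σ_j π_j f_j(x).
Component likelihoods at x = 9:
  L_1 = 0.26·(1−0.26)^8 = 0.26·0.0899195 = 0.0233791
  L_2 = 0.40·(1−0.40)^8 = 0.40·0.0167962 = 0.00671846
  L_3 = 0.49·(1−0.49)^8 = 0.49·0.00457679 = 0.00224263
  L_4 = 0.62·(1−0.62)^8 = 0.62·0.000434779 = 0.000269563
Unnormalised posteriors:
  π_1·L_1 = 0.14 × 0.0233791 = 0.00327307
  π_2·L_2 = 0.35 × 0.00671846 = 0.00235146
  π_3·L_3 = 0.35 × 0.00224263 = 0.00078492
  π_4·L_4 = 0.16 × 0.000269563 = 4.31301e-05
Normaliser: 0.00327307 + 0.00235146 + 0.00078492 + 4.31301e-05 = 0.00645258
P(Segment 3 | x) ≈ 0.1216

0.1216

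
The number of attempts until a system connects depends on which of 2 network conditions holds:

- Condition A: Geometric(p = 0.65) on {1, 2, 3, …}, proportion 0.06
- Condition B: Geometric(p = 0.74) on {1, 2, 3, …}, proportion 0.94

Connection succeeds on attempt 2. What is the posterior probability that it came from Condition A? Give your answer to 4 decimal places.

The responsibility of component k is P(Z=k) f_k(x) divided by Σ_j P(Z=j) f_j(x).
Geometric probabilities:
  p_A = 0.65·(1−0.65)^1 = 0.65·0.35 = 0.2275
  p_B = 0.74·(1−0.74)^1 = 0.74·0.26 = 0.1924
Multiply by the mixture weights:
  P(Z=A)·p_A = 0.06 × 0.2275 = 0.01365
  P(Z=B)·p_B = 0.94 × 0.1924 = 0.180856
Marginal: 0.01365 + 0.180856 = 0.194506
P(Condition A | x) ≈ 0.0702

0.0702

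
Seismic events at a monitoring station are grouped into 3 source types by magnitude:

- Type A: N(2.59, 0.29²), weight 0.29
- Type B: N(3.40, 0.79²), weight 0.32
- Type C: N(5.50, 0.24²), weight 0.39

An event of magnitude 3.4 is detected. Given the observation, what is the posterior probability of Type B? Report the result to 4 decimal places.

0.9524

Apply Bayes' rule: the posterior for each component is proportional to its prior times its likelihood at x.
Evaluate each component's likelihood at the observed value:
  f_A = 0.0278262
  f_B = 0.50499
  f_C = 3.93879e-17
Prior × likelihood for each component:
  π_A·f_A = 0.29 × 0.0278262 = 0.0080696
  π_B·f_B = 0.32 × 0.50499 = 0.161597
  π_C·f_C = 0.39 × 3.93879e-17 = 1.53613e-17
Sum: 0.0080696 + 0.161597 + 1.53613e-17 = 0.169666
P(Type B | x) = 0.161597 / 0.169666 ≈ 0.9524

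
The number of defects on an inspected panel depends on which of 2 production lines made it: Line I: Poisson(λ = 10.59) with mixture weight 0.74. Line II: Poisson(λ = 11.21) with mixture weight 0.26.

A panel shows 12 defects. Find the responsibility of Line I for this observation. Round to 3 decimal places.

0.728

The responsibility of component k is P(Z=k) f_k(x) divided by Σ_j P(Z=j) f_j(x).
Component likelihoods at x = 12 defects:
  L_I = e^(−10.59)·10.59^12/12! = 0.104529
  L_II = e^(−11.21)·11.21^12/12! = 0.111298
Weight by the priors:
  P(Z=I)·L_I = 0.74 × 0.104529 = 0.0773513
  P(Z=II)·L_II = 0.26 × 0.111298 = 0.0289376
Marginal: 0.0773513 + 0.0289376 = 0.106289
So the posterior for Line I is 0.0773513 / 0.106289 ≈ 0.728.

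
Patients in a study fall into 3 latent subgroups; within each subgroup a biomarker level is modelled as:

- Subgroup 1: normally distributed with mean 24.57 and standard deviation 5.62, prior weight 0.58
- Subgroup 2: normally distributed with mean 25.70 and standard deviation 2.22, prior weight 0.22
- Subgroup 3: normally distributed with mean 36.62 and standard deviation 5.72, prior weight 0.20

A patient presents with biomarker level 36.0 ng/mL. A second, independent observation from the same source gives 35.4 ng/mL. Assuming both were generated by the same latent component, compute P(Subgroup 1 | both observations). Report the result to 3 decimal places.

Posterior ∝ prior × likelihood, so P(k | x) ∝ w_k f_k(x); normalise over all components.
Since both observations come from the same component, the likelihood for component k is f_k(x₁)·f_k(x₂).
  f_1 = [0.0089737] × [0.0110865] = 9.94872e-05
  f_2 = [3.80356e-06] × [1.28503e-05] = 4.8877e-11
  f_3 = [0.0693366] × [0.0681767] = 0.00472714
Multiply by the mixture weights:
  w_1·f_1 = 0.58 × 9.94872e-05 = 5.77026e-05
  w_2·f_2 = 0.22 × 4.8877e-11 = 1.07529e-11
  w_3·f_3 = 0.20 × 0.00472714 = 0.000945428
Marginal: 5.77026e-05 + 1.07529e-11 + 0.000945428 = 0.00100313
So the posterior for Subgroup 1 is 5.77026e-05 / 0.00100313 ≈ 0.058.

0.058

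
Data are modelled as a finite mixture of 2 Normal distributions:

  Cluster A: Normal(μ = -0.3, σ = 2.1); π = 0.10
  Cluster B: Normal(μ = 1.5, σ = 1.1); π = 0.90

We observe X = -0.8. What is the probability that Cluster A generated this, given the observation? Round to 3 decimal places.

Posterior ∝ prior × likelihood, so P(k | x) ∝ P(Z=k) f_k(x); normalise over all components.
Evaluate each component's likelihood at the observed value:
  f_A = (1/(2.1·√(2π)))·exp(−(-0.8−-0.3)²/(2·2.1²)) = 0.189973·exp(-0.02834) = 0.184663
  f_B = (1/(1.1·√(2π)))·exp(−(-0.8−1.5)²/(2·1.1²)) = 0.362675·exp(-2.18595) = 0.0407541
Prior × likelihood for each component:
  P(Z=A)·f_A = 0.10 × 0.184663 = 0.0184663
  P(Z=B)·f_B = 0.90 × 0.0407541 = 0.0366787
Sum: 0.0184663 + 0.0366787 = 0.055145
So the posterior for Cluster A is 0.0184663 / 0.055145 ≈ 0.335.

0.335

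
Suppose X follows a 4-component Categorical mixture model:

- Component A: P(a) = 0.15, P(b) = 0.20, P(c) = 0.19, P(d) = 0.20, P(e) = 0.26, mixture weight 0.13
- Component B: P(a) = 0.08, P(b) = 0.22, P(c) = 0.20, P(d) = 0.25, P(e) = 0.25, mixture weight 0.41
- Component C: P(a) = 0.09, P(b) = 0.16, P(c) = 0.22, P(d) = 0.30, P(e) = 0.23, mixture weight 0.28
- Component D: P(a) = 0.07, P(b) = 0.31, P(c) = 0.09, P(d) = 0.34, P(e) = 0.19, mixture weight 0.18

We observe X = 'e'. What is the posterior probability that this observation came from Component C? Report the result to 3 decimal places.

0.274

P(component k | x) = π_k·f_k(x) / marginal(x), where marginal(x) = Σ_j π_j·f_j(x).
Component likelihoods at x = 'e':
  p_A = 0.26
  p_B = 0.25
  p_C = 0.23
  p_D = 0.19
Multiply by the mixture weights:
  π_A·p_A = 0.13 × 0.26 = 0.0338
  π_B·p_B = 0.41 × 0.25 = 0.1025
  π_C·p_C = 0.28 × 0.23 = 0.0644
  π_D·p_D = 0.18 × 0.19 = 0.0342
Marginal: 0.0338 + 0.1025 + 0.0644 + 0.0342 = 0.2349
Responsibility of Component C: 0.0644 / 0.2349 ≈ 0.274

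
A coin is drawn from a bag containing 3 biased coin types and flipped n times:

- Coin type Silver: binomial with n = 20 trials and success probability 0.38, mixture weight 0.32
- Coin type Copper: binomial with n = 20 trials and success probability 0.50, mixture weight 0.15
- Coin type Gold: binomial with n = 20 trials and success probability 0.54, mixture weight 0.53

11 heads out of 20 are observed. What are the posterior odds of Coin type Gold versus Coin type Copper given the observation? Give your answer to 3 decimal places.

3.890

The posterior odds equal the prior odds times the likelihood ratio: (w_i/w_j)·(f_i(x)/f_j(x)).
Binomial probabilities:
  L_Silver = 0.0542439
  L_Copper = 0.160179
  L_Gold = 0.176343
0.0934617 / 0.0240269 ≈ 3.890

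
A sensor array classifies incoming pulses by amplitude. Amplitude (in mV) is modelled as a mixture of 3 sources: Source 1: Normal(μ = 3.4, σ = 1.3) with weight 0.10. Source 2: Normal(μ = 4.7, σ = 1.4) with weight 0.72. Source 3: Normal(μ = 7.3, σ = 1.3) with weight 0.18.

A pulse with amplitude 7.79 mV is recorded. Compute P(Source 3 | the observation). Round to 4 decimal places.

0.7402

P(component k | x) = w_k·f_k(x) / marginal(x), where marginal(x) = Σ_j w_j·f_j(x).
Component likelihoods at x = 7.79 mV:
  p_1 = 0.00102495
  p_2 = 0.0249433
  p_3 = 0.285836
Unnormalised posteriors:
  w_1·p_1 = 0.10 × 0.00102495 = 0.000102495
  w_2·p_2 = 0.72 × 0.0249433 = 0.0179592
  w_3·p_3 = 0.18 × 0.285836 = 0.0514504
Sum: 0.000102495 + 0.0179592 + 0.0514504 = 0.0695121
P(Source 3 | the observation) = 0.0514504 / 0.0695121 ≈ 0.7402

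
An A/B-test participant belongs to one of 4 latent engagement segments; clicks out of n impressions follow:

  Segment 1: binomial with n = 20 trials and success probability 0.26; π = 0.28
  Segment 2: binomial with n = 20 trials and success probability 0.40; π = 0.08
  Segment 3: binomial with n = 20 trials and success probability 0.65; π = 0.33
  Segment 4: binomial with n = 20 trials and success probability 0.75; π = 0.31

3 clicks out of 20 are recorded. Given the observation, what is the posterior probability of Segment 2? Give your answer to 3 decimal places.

0.029

P(component k | x) = π_k·f_k(x) / marginal(x), where marginal(x) = Σ_j π_j·f_j(x).
Evaluate each component's likelihood at the observed value:
  f_1 = C(20,3)·0.26^3·0.74^17 = 1140·0.017576·0.00598328 = 0.119885
  f_2 = C(20,3)·0.40^3·0.60^17 = 1140·0.064·0.000169267 = 0.0123497
  f_3 = C(20,3)·0.65^3·0.35^17 = 1140·0.274625·1.77483e-08 = 5.5565e-06
  f_4 = C(20,3)·0.75^3·0.25^17 = 1140·0.421875·5.82077e-11 = 2.79942e-08
Unnormalised posteriors:
  π_1·f_1 = 0.28 × 0.119885 = 0.0335677
  π_2·f_2 = 0.08 × 0.0123497 = 0.000987975
  π_3·f_3 = 0.33 × 5.5565e-06 = 1.83365e-06
  π_4·f_4 = 0.31 × 2.79942e-08 = 8.67822e-09
Sum: 0.0335677 + 0.000987975 + 1.83365e-06 + 8.67822e-09 = 0.0345576
P(Segment 2 | the observation) = 0.000987975 / 0.0345576 ≈ 0.029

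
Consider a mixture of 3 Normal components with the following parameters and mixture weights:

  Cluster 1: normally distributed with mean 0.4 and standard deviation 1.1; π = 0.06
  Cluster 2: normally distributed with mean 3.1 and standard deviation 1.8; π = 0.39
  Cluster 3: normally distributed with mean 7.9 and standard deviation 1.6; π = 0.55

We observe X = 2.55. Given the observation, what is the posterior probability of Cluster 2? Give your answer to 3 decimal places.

0.957

Posterior ∝ prior × likelihood, so P(k | x) ∝ P(Z=k) f_k(x); normalise over all components.
Evaluate each component's likelihood at the observed value:
  f_1 = 0.0536984
  f_2 = 0.211526
  f_3 = 0.000930979
Prior × likelihood for each component:
  P(Z=1)·f_1 = 0.06 × 0.0536984 = 0.0032219
  P(Z=2)·f_2 = 0.39 × 0.211526 = 0.0824951
  P(Z=3)·f_3 = 0.55 × 0.000930979 = 0.000512038
Marginal: 0.0032219 + 0.0824951 + 0.000512038 = 0.0862291
P(Cluster 2 | data) = 0.0824951 / 0.0862291 ≈ 0.957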